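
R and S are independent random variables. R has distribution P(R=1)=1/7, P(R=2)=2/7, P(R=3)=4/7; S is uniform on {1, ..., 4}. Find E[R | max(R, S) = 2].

9/5

P(max(R, S) = 2) = 5/28.
Summing R·P(x,y) over outcomes with max(R, S) = 2 gives 9/28.
E[R | max(R, S) = 2] = (9/28) / (5/28) = 9/5.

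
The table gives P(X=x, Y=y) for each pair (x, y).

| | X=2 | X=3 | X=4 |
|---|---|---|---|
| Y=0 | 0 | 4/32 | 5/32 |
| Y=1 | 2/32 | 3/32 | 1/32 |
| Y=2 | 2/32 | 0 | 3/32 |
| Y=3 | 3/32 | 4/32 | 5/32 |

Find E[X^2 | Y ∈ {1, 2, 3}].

235/23

P(Y ∈ {1, 2, 3}) = 23/32.
Σ X^2·P over the event = 4·(2/32) + 4·(2/32) + 4·(3/32) + 9·(3/32) + 9·(4/32) + 16·(1/32) + 16·(3/32) + 16·(5/32) = 235/32.
E[X^2 | Y ∈ {1, 2, 3}] = (235/32) / (23/32) = 235/23.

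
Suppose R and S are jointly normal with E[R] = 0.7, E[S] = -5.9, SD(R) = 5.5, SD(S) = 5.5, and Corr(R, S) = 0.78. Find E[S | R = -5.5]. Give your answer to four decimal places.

-10.7360

The regression of S on R has slope ρ·σ_S/σ_R and passes through (μ_R, μ_S).
E[S | R=-5.5] = -5.9 + (0.78)·(5.5/5.5)·(-5.5 − (0.7)) = -5.9 + (0.78)·(-6.2) = -10.7360.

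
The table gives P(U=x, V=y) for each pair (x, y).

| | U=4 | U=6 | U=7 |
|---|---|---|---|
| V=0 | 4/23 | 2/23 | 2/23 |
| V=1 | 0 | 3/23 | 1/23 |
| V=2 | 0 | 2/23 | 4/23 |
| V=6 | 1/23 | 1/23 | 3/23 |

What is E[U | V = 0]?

P(V = 0) = 8/23.
Σ U·P over the event = 4·(4/23) + 6·(2/23) + 7·(2/23) = 42/23.
E[U | V = 0] = (42/23) / (8/23) = 21/4.

21/4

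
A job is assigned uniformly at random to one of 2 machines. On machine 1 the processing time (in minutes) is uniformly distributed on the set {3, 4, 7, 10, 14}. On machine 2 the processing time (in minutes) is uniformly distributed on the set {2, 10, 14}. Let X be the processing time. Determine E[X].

122/15

E[X | machine 1] = (3+4+7+10+14)/5 = 38/5.
E[X | machine 2] = (2+10+14)/3 = 26/3.
E[X] = (1/2)·(38/5) + (1/2)·(26/3) = 122/15.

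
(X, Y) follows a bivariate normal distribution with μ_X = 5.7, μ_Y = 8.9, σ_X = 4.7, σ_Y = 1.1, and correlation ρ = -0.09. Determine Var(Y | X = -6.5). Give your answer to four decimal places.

1.2002

The conditional variance in a bivariate normal is σ_Y²(1 − ρ²), independent of x.
Var(Y | X=-6.5) = (1.1)²·(1 − (-0.09)²) = 1.21·0.9919 = 1.2002.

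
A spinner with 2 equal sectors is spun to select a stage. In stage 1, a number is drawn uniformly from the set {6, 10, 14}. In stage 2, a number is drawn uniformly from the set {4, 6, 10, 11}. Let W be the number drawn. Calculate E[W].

71/8

E[W | stage 1] = (6+10+14)/3 = 10.
E[W | stage 2] = (4+6+10+11)/4 = 31/4.
By the law of total expectation,
E[W] = (1/2)·(10) + (1/2)·(31/4) = 71/8.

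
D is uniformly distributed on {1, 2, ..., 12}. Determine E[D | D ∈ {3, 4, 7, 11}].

P(D ∈ {3, 4, 7, 11}) = 1/3.
Σ over the event: 3·1/12 + 4·1/12 + 7·1/12 + 11·1/12 = 25/12.
E[D | D ∈ {3, 4, 7, 11}] = (25/12) / (1/3) = 25/4.

25/4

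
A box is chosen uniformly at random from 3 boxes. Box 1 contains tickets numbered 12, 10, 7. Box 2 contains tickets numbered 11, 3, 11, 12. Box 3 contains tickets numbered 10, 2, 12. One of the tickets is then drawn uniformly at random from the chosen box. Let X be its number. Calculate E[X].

E[X | box 1] = (12+10+7)/3 = 29/3.
E[X | box 2] = (11+3+11+12)/4 = 37/4.
E[X | box 3] = (10+2+12)/3 = 8.
By the law of total expectation,
E[X] = (1/3)·(29/3) + (1/3)·(37/4) + (1/3)·(8) = 323/36.

323/36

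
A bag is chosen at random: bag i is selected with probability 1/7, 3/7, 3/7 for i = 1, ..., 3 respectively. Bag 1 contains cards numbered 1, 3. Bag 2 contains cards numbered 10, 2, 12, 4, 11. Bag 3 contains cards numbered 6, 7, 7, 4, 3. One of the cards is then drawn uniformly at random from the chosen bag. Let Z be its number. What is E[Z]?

208/35

E[Z | bag 1] = (1+3)/2 = 2.
E[Z | bag 2] = (10+2+12+4+11)/5 = 39/5.
E[Z | bag 3] = (6+7+7+4+3)/5 = 27/5.
E[Z] = (1/7)·(2) + (3/7)·(39/5) + (3/7)·(27/5) = 208/35.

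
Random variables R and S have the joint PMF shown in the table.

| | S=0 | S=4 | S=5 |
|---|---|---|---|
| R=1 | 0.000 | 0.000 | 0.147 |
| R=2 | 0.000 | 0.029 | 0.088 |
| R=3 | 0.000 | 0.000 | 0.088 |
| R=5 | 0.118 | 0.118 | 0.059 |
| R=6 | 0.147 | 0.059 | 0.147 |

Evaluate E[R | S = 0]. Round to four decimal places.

P(S = 0) = 0.265.
Σ R·P over the event = 5·(0.118) + 6·(0.147) = 1.472.
E[R | S = 0] = (1.472) / (0.265) = 5.5547.

5.5547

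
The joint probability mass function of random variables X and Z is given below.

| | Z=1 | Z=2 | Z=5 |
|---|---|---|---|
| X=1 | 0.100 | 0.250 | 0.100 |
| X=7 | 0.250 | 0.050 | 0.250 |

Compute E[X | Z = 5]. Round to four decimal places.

P(Z = 5) = 0.350.
Σ X·P over the event = 1·(0.100) + 7·(0.250) = 1.850.
E[X | Z = 5] = (1.850) / (0.350) = 5.2857.

5.2857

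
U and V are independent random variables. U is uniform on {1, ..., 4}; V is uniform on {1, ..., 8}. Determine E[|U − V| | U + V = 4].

P(U + V = 4) = 3/32.
Summing |U−V|·P(x,y) over outcomes with U + V = 4 gives 1/8.
E[|U − V| | U + V = 4] = (1/8) / (3/32) = 4/3.

4/3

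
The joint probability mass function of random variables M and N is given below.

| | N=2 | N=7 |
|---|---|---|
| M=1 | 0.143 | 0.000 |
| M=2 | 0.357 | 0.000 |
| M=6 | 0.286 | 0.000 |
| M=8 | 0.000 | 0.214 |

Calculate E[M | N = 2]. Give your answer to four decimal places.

3.2735

P(N = 2) = 0.786.
Σ M·P over the event = 1·(0.143) + 2·(0.357) + 6·(0.286) = 2.573.
E[M | N = 2] = (2.573) / (0.786) = 3.2735.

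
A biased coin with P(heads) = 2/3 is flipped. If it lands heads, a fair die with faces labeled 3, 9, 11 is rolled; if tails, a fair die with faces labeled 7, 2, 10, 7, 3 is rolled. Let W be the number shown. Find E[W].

317/45

E[W | heads] = (3+9+11)/3 = 23/3.
E[W | tails] = (7+2+10+7+3)/5 = 29/5.
By the law of total expectation,
E[W] = (2/3)·(23/3) + (1/3)·(29/5) = 317/45.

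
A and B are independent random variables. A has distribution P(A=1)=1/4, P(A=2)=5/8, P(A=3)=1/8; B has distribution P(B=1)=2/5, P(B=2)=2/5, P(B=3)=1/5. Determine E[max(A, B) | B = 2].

17/8

P(B = 2) = 2/5.
Summing max(A,B)·P(x,y) over outcomes with B = 2 gives 17/20.
E[max(A, B) | B = 2] = (17/20) / (2/5) = 17/8.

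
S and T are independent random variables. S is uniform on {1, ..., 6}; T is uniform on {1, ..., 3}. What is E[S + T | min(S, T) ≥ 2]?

Outcomes with min(S, T) ≥ 2: (2,2), (2,3), (3,2), (3,3), (4,2), (4,3), (5,2), (5,3), (6,2), (6,3), each with probability 1/18.
E[S + T | min(S, T) ≥ 2] = (4 + 5 + 5 + 6 + 6 + 7 + 7 + 8 + 8 + 9) / 10 = 13/2.

13/2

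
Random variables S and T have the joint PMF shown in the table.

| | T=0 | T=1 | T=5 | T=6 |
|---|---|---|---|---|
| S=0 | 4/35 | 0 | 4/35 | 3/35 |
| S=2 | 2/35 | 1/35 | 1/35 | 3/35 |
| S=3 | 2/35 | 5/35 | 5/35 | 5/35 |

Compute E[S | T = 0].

P(T = 0) = 8/35.
Summing S·P(S=x,T=y) over the conditioning event gives 2/7.
E[S | T = 0] = (2/7) / (8/35) = 5/4.

5/4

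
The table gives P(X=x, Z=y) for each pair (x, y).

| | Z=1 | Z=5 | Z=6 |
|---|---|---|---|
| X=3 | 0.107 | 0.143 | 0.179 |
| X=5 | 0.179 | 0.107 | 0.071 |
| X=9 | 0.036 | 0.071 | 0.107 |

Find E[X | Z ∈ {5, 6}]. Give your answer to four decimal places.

5.1003

P(Z ∈ {5, 6}) = 0.678.
Σ X·P over the event = 3·(0.143) + 3·(0.179) + 5·(0.107) + 5·(0.071) + 9·(0.071) + 9·(0.107) = 3.458.
E[X | Z ∈ {5, 6}] = (3.458) / (0.678) = 5.1003.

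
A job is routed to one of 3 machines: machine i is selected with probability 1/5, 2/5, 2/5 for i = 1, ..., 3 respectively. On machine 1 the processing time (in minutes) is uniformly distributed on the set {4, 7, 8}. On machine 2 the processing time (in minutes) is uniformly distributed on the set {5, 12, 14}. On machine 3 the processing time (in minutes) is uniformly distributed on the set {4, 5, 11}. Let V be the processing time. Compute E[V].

E[V | machine 1] = (4+7+8)/3 = 19/3.
E[V | machine 2] = (5+12+14)/3 = 31/3.
E[V | machine 3] = (4+5+11)/3 = 20/3.
By the law of total expectation,
E[V] = (1/5)·(19/3) + (2/5)·(31/3) + (2/5)·(20/3) = 121/15.

121/15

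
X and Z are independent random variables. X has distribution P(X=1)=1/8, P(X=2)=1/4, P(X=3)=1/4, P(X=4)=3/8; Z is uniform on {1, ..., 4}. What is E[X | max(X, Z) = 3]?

P(max(X, Z) = 3) = 9/32.
Summing X·P(x,y) over outcomes with max(X, Z) = 3 gives 23/32.
E[X | max(X, Z) = 3] = (23/32) / (9/32) = 23/9.

23/9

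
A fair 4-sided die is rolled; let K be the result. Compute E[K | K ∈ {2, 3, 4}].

3

P(K ∈ {2, 3, 4}) = 3/4.
Σ over the event: 2·1/4 + 3·1/4 + 4·1/4 = 9/4.
E[K | K ∈ {2, 3, 4}] = (9/4) / (3/4) = 3.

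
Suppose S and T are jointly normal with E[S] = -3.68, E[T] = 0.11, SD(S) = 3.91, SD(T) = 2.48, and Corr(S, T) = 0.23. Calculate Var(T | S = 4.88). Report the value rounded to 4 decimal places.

5.8250

The conditional variance in a bivariate normal is σ_T²(1 − ρ²), independent of x.
Var(T | S=4.88) = (2.48)²·(1 − (0.23)²) = 6.1504·0.9471 = 5.8250.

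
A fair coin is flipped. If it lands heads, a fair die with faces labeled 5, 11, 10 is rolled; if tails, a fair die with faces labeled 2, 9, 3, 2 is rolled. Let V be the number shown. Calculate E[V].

19/3

E[V | heads] = (5+11+10)/3 = 26/3.
E[V | tails] = (2+9+3+2)/4 = 4.
By the law of total expectation,
E[V] = (1/2)·(26/3) + (1/2)·(4) = 19/3.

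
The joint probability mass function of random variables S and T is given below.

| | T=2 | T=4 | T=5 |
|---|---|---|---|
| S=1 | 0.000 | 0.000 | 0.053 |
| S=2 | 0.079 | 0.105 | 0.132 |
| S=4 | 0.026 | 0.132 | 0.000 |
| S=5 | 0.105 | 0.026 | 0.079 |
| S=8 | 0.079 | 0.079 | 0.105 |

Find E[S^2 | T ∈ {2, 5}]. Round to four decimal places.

P(T ∈ {2, 5}) = 0.658.
Σ S^2·P over the event = 1·(0.053) + 4·(0.079) + 4·(0.132) + 16·(0.026) + 25·(0.105) + 25·(0.079) + 64·(0.079) + 64·(0.105) = 17.689.
E[S^2 | T ∈ {2, 5}] = (17.689) / (0.658) = 26.8830.

26.8830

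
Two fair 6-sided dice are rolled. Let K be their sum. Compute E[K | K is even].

P(K is even) = 1/2.
Σ over the event: 2·1/36 + 4·1/12 + 6·5/36 + 8·5/36 + 10·1/12 + 12·1/36 = 7/2.
E[K | K is even] = (7/2) / (1/2) = 7.

7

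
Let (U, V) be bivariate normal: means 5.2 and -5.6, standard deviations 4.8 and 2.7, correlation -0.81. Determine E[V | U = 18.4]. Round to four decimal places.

E[V | U=x] = μ_V + ρ(σ_V/σ_U)(x − μ_U) for jointly normal variables.
E[V | U=18.4] = -5.6 + (-0.81)·(2.7/4.8)·(18.4 − (5.2)) = -5.6 + (-0.45563)·(13.2) = -11.6143.

-11.6143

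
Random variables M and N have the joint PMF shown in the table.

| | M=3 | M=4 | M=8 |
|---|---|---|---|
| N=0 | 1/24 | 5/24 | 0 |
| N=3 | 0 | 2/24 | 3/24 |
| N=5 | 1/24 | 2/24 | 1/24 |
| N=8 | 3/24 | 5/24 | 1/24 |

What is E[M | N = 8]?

P(N = 8) = 3/8.
Σ M·P over the event = 3·(3/24) + 4·(5/24) + 8·(1/24) = 37/24.
E[M | N = 8] = (37/24) / (3/8) = 37/9.

37/9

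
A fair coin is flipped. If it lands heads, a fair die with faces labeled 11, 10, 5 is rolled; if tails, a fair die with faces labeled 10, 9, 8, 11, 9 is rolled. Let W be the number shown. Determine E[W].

271/30

E[W | heads] = (11+10+5)/3 = 26/3.
E[W | tails] = (10+9+8+11+9)/5 = 47/5.
By the law of total expectation,
E[W] = (1/2)·(26/3) + (1/2)·(47/5) = 271/30.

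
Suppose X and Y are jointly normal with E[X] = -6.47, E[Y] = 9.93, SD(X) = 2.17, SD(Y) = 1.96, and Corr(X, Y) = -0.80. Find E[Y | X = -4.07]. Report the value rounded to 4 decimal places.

The regression of Y on X has slope ρ·σ_Y/σ_X and passes through (μ_X, μ_Y).
E[Y | X=-4.07] = 9.93 + (-0.80)·(1.96/2.17)·(-4.07 − (-6.47)) = 9.93 + (-0.72258)·(2.4) = 8.1958.

8.1958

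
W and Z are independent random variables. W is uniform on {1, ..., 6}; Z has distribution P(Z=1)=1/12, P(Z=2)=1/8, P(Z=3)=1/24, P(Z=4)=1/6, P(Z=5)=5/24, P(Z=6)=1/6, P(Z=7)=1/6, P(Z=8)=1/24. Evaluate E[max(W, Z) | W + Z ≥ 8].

P(W + Z ≥ 8) = 29/48.
Summing max(W,Z)·P(x,y) over outcomes with W + Z ≥ 8 gives 265/72.
E[max(W, Z) | W + Z ≥ 8] = (265/72) / (29/48) = 530/87.

530/87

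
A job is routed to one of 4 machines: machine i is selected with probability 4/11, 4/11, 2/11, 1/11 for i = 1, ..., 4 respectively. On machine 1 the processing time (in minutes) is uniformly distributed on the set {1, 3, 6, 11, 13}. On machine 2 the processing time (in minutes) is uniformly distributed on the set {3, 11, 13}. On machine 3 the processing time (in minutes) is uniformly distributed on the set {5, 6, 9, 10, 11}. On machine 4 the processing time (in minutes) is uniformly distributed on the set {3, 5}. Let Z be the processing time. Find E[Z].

38/5

E[Z | machine 1] = (1+3+6+11+13)/5 = 34/5.
E[Z | machine 2] = (3+11+13)/3 = 9.
E[Z | machine 3] = (5+6+9+10+11)/5 = 41/5.
E[Z | machine 4] = (3+5)/2 = 4.
E[Z] = (4/11)·(34/5) + (4/11)·(9) + (2/11)·(41/5) + (1/11)·(4) = 38/5.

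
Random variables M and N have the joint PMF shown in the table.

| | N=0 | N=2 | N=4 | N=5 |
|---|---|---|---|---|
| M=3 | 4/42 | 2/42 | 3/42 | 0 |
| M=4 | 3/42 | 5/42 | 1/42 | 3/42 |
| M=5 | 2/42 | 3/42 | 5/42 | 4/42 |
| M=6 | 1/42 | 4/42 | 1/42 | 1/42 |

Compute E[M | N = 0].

P(N = 0) = 5/21.
Σ M·P over the event = 3·(4/42) + 4·(3/42) + 5·(2/42) + 6·(1/42) = 20/21.
E[M | N = 0] = (20/21) / (5/21) = 4.

4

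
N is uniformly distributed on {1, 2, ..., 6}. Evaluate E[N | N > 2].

9/2

Given N > 2, N is equally likely to be any of {3, 4, 5, 6}.
E[N | N > 2] = (3 + 4 + 5 + 6) / 4 = 9/2.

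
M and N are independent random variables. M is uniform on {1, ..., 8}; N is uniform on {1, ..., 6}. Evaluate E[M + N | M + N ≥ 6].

P(M + N ≥ 6) = 19/24.
Summing (M+N)·P(x,y) over outcomes with M + N ≥ 6 gives 43/6.
E[M + N | M + N ≥ 6] = (43/6) / (19/24) = 172/19.

172/19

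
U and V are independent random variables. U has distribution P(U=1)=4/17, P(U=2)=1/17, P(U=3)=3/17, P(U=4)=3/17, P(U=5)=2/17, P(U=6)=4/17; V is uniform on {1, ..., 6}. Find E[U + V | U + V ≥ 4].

P(U + V ≥ 4) = 31/34.
Summing (U+V)·P(x,y) over outcomes with U + V ≥ 4 gives 350/51.
E[U + V | U + V ≥ 4] = (350/51) / (31/34) = 700/93.

700/93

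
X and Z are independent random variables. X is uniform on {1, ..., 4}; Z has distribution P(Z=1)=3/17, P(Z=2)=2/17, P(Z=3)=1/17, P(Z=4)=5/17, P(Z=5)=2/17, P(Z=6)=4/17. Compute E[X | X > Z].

45/14

P(X > Z) = 7/34.
Summing X·P(x,y) over outcomes with X > Z gives 45/68.
E[X | X > Z] = (45/68) / (7/34) = 45/14.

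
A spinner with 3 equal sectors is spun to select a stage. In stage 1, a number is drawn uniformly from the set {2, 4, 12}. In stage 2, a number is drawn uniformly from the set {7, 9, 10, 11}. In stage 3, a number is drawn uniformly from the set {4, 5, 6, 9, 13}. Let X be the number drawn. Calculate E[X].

E[X | stage 1] = (2+4+12)/3 = 6.
E[X | stage 2] = (7+9+10+11)/4 = 37/4.
E[X | stage 3] = (4+5+6+9+13)/5 = 37/5.
E[X] = (1/3)·(6) + (1/3)·(37/4) + (1/3)·(37/5) = 151/20.

151/20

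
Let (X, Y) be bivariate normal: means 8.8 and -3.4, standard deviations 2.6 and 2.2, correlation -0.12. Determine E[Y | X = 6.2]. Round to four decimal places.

-3.1360

E[Y | X=x] = μ_Y + ρ(σ_Y/σ_X)(x − μ_X) for jointly normal variables.
E[Y | X=6.2] = -3.4 + (-0.12)·(2.2/2.6)·(6.2 − (8.8)) = -3.4 + (-0.10154)·(-2.6) = -3.1360.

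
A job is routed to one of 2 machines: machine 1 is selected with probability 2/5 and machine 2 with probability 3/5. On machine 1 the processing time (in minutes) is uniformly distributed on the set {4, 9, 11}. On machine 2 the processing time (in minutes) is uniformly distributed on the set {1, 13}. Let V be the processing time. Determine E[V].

E[V | machine 1] = (4+9+11)/3 = 8.
E[V | machine 2] = (1+13)/2 = 7.
By the law of total expectation,
E[V] = (2/5)·(8) + (3/5)·(7) = 37/5.

37/5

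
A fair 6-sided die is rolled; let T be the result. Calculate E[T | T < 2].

1

Given T < 2, T is equally likely to be any of {1}.
E[T | T < 2] = (1) / 1 = 1.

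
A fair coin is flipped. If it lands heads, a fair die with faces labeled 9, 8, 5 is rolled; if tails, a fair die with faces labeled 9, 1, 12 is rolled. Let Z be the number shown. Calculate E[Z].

E[Z | heads] = (9+8+5)/3 = 22/3.
E[Z | tails] = (9+1+12)/3 = 22/3.
By the law of total expectation,
E[Z] = (1/2)·(22/3) + (1/2)·(22/3) = 22/3.

22/3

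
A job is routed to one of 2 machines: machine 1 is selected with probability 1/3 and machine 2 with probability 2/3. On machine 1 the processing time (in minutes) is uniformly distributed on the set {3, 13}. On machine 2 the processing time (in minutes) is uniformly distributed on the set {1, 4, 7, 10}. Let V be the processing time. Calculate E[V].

E[V | machine 1] = (3+13)/2 = 8.
E[V | machine 2] = (1+4+7+10)/4 = 11/2.
By the law of total expectation,
E[V] = (1/3)·(8) + (2/3)·(11/2) = 19/3.

19/3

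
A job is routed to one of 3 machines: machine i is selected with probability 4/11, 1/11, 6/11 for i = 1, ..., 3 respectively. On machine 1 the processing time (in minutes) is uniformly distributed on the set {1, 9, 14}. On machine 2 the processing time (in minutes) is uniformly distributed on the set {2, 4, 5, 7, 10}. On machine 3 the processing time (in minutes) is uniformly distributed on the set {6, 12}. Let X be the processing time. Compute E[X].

E[X | machine 1] = (1+9+14)/3 = 8.
E[X | machine 2] = (2+4+5+7+10)/5 = 28/5.
E[X | machine 3] = (6+12)/2 = 9.
By the law of total expectation,
E[X] = (4/11)·(8) + (1/11)·(28/5) + (6/11)·(9) = 458/55.

458/55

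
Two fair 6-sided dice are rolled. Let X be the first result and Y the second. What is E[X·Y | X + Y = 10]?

73/3

Outcomes with X + Y = 10: (4,6), (5,5), (6,4), each with probability 1/36.
E[X·Y | X + Y = 10] = (24 + 25 + 24) / 3 = 73/3.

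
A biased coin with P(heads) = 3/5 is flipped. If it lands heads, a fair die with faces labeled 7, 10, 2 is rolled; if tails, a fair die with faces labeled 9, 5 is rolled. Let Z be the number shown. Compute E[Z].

E[Z | heads] = (7+10+2)/3 = 19/3.
E[Z | tails] = (9+5)/2 = 7.
By the law of total expectation,
E[Z] = (3/5)·(19/3) + (2/5)·(7) = 33/5.

33/5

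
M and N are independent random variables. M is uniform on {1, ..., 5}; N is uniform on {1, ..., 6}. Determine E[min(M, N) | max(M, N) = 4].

16/7

Outcomes with max(M, N) = 4: (1,4), (2,4), (3,4), (4,1), (4,2), (4,3), (4,4), each with probability 1/30.
E[min(M, N) | max(M, N) = 4] = (1 + 2 + 3 + 1 + 2 + 3 + 4) / 7 = 16/7.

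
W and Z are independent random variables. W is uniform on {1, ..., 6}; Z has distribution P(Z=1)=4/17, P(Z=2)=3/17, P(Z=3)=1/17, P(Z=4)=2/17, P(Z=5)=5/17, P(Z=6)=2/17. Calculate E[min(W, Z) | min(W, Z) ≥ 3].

P(min(W, Z) ≥ 3) = 20/51.
Summing min(W,Z)·P(x,y) over outcomes with min(W, Z) ≥ 3 gives 163/102.
E[min(W, Z) | min(W, Z) ≥ 3] = (163/102) / (20/51) = 163/40.

163/40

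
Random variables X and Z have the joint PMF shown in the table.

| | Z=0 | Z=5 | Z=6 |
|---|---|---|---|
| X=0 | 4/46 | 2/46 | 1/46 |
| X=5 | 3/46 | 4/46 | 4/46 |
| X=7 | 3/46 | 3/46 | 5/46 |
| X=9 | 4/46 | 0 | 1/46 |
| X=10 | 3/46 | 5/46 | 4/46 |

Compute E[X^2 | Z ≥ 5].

P(Z ≥ 5) = 29/46.
Summing X^2·P(X=x,Z=y) over the conditioning event gives 1573/46.
E[X^2 | Z ≥ 5] = (1573/46) / (29/46) = 1573/29.

1573/29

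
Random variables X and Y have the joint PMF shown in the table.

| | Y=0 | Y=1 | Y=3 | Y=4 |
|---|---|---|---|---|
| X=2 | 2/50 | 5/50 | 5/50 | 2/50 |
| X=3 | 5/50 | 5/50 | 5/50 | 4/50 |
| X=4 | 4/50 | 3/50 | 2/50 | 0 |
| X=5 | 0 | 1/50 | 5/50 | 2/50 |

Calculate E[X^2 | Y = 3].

222/17

P(Y = 3) = 17/50.
Summing X^2·P(X=x,Y=y) over the conditioning event gives 111/25.
E[X^2 | Y = 3] = (111/25) / (17/50) = 222/17.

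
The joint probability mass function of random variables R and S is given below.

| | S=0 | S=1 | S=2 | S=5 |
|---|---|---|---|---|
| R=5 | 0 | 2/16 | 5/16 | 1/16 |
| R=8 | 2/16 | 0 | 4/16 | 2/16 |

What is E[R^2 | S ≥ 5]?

P(S ≥ 5) = 3/16.
Σ R^2·P over the event = 25·(1/16) + 64·(2/16) = 153/16.
E[R^2 | S ≥ 5] = (153/16) / (3/16) = 51.

51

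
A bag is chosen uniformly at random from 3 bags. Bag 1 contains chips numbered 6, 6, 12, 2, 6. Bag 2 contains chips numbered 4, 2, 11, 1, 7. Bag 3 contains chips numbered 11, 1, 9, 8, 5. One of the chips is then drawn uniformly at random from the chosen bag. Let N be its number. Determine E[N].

E[N | bag 1] = (6+6+12+2+6)/5 = 32/5.
E[N | bag 2] = (4+2+11+1+7)/5 = 5.
E[N | bag 3] = (11+1+9+8+5)/5 = 34/5.
By the law of total expectation,
E[N] = (1/3)·(32/5) + (1/3)·(5) + (1/3)·(34/5) = 91/15.

91/15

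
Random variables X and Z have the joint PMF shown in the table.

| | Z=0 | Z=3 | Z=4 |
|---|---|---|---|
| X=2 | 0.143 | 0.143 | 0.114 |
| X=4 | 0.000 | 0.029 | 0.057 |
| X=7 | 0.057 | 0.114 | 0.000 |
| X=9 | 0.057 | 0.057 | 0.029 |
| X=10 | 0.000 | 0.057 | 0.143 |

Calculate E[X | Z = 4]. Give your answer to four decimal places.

P(Z = 4) = 0.343.
Σ X·P over the event = 2·(0.114) + 4·(0.057) + 9·(0.029) + 10·(0.143) = 2.147.
E[X | Z = 4] = (2.147) / (0.343) = 6.2595.

6.2595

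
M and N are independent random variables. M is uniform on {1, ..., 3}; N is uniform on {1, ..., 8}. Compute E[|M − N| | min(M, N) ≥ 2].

37/14

P(min(M, N) ≥ 2) = 7/12.
Summing |M−N|·P(x,y) over outcomes with min(M, N) ≥ 2 gives 37/24.
E[|M − N| | min(M, N) ≥ 2] = (37/24) / (7/12) = 37/14.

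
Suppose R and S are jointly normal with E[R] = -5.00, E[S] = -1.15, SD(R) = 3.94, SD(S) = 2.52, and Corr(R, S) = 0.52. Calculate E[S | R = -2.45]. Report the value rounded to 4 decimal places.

-0.3019

For a bivariate normal, E[S | R=x] = μ_S + ρ·(σ_S/σ_R)·(x − μ_R).
E[S | R=-2.45] = -1.15 + (0.52)·(2.52/3.94)·(-2.45 − (-5.00)) = -1.15 + (0.33259)·(2.55) = -0.3019.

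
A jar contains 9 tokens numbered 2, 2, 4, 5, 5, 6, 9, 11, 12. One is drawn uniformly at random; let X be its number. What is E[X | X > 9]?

P(X > 9) = 2/9.
Σ over the event: 11·1/9 + 12·1/9 = 23/9.
E[X | X > 9] = (23/9) / (2/9) = 23/2.

23/2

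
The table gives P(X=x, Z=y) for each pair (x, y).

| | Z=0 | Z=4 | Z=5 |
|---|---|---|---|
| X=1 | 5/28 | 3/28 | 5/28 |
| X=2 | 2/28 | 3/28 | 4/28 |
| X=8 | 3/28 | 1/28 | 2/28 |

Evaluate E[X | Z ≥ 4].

P(Z ≥ 4) = 9/14.
Σ X·P over the event = 1·(3/28) + 1·(5/28) + 2·(3/28) + 2·(4/28) + 8·(1/28) + 8·(2/28) = 23/14.
E[X | Z ≥ 4] = (23/14) / (9/14) = 23/9.

23/9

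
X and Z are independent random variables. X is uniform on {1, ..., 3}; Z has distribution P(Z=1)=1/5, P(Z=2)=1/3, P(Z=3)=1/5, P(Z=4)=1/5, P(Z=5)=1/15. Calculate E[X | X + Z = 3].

11/8

P(X + Z = 3) = 8/45.
Summing X·P(x,y) over outcomes with X + Z = 3 gives 11/45.
E[X | X + Z = 3] = (11/45) / (8/45) = 11/8.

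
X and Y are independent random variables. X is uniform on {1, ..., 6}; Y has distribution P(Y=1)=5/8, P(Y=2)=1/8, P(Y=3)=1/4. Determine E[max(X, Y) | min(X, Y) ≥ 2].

P(min(X, Y) ≥ 2) = 5/16.
Summing max(X,Y)·P(x,y) over outcomes with min(X, Y) ≥ 2 gives 31/24.
E[max(X, Y) | min(X, Y) ≥ 2] = (31/24) / (5/16) = 62/15.

62/15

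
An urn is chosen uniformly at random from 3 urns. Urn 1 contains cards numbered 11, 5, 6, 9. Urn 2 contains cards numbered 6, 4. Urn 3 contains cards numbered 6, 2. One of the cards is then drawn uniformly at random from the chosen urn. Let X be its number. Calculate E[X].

E[X | urn 1] = (11+5+6+9)/4 = 31/4.
E[X | urn 2] = (6+4)/2 = 5.
E[X | urn 3] = (6+2)/2 = 4.
By the law of total expectation,
E[X] = (1/3)·(31/4) + (1/3)·(5) + (1/3)·(4) = 67/12.

67/12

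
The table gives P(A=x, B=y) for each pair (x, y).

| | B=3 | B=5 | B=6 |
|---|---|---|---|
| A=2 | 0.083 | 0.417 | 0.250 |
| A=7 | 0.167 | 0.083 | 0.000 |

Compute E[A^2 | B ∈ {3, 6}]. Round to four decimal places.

P(B ∈ {3, 6}) = 0.500.
Σ A^2·P over the event = 4·(0.083) + 4·(0.250) + 49·(0.167) = 9.515.
E[A^2 | B ∈ {3, 6}] = (9.515) / (0.500) = 19.0300.

19.0300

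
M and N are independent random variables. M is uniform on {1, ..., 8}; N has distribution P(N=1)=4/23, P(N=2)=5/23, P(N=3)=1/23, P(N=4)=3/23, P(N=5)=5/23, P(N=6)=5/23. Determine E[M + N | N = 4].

17/2

P(N = 4) = 3/23.
Summing (M+N)·P(x,y) over outcomes with N = 4 gives 51/46.
E[M + N | N = 4] = (51/46) / (3/23) = 17/2.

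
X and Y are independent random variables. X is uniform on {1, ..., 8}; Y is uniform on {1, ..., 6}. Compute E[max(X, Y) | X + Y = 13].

Outcomes with X + Y = 13: (7,6), (8,5), each with probability 1/48.
E[max(X, Y) | X + Y = 13] = (7 + 8) / 2 = 15/2.

15/2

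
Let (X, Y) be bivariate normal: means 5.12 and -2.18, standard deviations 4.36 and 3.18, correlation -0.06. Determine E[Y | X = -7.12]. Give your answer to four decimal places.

-1.6444

For a bivariate normal, E[Y | X=x] = μ_Y + ρ·(σ_Y/σ_X)·(x − μ_X).
E[Y | X=-7.12] = -2.18 + (-0.06)·(3.18/4.36)·(-7.12 − (5.12)) = -2.18 + (-0.043761)·(-12.24) = -1.6444.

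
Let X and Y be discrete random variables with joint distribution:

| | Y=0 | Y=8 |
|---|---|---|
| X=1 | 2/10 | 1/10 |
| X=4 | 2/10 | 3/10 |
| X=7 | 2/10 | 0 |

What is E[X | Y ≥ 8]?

P(Y ≥ 8) = 2/5.
Summing X·P(X=x,Y=y) over the conditioning event gives 13/10.
E[X | Y ≥ 8] = (13/10) / (2/5) = 13/4.

13/4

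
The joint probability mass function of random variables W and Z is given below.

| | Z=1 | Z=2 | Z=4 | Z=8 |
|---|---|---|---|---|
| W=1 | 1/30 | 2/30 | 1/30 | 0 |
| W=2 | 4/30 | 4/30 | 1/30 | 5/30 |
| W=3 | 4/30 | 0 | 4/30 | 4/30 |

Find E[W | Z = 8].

P(Z = 8) = 3/10.
Σ W·P over the event = 2·(5/30) + 3·(4/30) = 11/15.
E[W | Z = 8] = (11/15) / (3/10) = 22/9.

22/9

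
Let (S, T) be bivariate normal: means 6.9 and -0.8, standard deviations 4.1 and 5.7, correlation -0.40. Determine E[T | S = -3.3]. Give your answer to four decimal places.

4.8722

For a bivariate normal, E[T | S=x] = μ_T + ρ·(σ_T/σ_S)·(x − μ_S).
E[T | S=-3.3] = -0.8 + (-0.40)·(5.7/4.1)·(-3.3 − (6.9)) = -0.8 + (-0.5561)·(-10.2) = 4.8722.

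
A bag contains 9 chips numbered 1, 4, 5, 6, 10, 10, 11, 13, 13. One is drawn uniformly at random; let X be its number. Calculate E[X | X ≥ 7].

P(X ≥ 7) = 5/9.
Σ over the event: 10·2/9 + 11·1/9 + 13·2/9 = 19/3.
E[X | X ≥ 7] = (19/3) / (5/9) = 57/5.

57/5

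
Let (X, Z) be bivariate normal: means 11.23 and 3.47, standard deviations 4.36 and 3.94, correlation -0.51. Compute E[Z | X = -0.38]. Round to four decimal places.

8.8207

For a bivariate normal, E[Z | X=x] = μ_Z + ρ·(σ_Z/σ_X)·(x − μ_X).
E[Z | X=-0.38] = 3.47 + (-0.51)·(3.94/4.36)·(-0.38 − (11.23)) = 3.47 + (-0.46087)·(-11.61) = 8.8207.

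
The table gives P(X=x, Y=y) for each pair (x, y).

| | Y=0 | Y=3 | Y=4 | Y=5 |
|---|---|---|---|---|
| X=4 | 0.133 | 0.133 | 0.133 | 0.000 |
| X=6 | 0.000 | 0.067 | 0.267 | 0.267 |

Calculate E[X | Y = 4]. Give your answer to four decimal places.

P(Y = 4) = 0.400.
Σ X·P over the event = 4·(0.133) + 6·(0.267) = 2.134.
E[X | Y = 4] = (2.134) / (0.400) = 5.3350.

5.3350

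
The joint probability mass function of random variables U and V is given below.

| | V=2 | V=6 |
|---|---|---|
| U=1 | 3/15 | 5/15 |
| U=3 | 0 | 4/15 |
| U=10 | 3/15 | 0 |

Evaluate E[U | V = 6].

P(V = 6) = 3/5.
Σ U·P over the event = 1·(5/15) + 3·(4/15) = 17/15.
E[U | V = 6] = (17/15) / (3/5) = 17/9.

17/9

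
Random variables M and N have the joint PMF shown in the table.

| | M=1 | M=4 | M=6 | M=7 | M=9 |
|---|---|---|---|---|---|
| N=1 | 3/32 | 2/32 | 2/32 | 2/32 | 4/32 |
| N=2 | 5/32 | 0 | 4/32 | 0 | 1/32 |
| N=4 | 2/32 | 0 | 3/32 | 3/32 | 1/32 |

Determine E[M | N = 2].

19/5

P(N = 2) = 5/16.
Summing M·P(M=x,N=y) over the conditioning event gives 19/16.
E[M | N = 2] = (19/16) / (5/16) = 19/5.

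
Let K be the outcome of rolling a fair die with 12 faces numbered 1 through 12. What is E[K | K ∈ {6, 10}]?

P(K ∈ {6, 10}) = 1/6.
Σ over the event: 6·1/12 + 10·1/12 = 4/3.
E[K | K ∈ {6, 10}] = (4/3) / (1/6) = 8.

8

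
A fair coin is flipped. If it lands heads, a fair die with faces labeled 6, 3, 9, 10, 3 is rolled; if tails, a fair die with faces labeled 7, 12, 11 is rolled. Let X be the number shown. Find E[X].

E[X | heads] = (6+3+9+10+3)/5 = 31/5.
E[X | tails] = (7+12+11)/3 = 10.
E[X] = (1/2)·(31/5) + (1/2)·(10) = 81/10.

81/10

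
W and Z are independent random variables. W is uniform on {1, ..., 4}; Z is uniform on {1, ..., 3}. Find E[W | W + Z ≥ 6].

11/3

Outcomes with W + Z ≥ 6: (3,3), (4,2), (4,3), each with probability 1/12.
E[W | W + Z ≥ 6] = (3 + 4 + 4) / 3 = 11/3.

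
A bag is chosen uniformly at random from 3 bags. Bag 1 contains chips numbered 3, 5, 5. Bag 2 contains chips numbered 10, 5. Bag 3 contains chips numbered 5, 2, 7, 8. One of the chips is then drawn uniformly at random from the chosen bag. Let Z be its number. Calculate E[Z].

52/9

E[Z | bag 1] = (3+5+5)/3 = 13/3.
E[Z | bag 2] = (10+5)/2 = 15/2.
E[Z | bag 3] = (5+2+7+8)/4 = 11/2.
E[Z] = (1/3)·(13/3) + (1/3)·(15/2) + (1/3)·(11/2) = 52/9.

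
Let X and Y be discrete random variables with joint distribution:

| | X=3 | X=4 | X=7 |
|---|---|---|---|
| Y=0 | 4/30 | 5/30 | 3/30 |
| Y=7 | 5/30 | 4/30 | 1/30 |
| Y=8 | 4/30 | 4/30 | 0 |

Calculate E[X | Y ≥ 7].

11/3

P(Y ≥ 7) = 3/5.
Σ X·P over the event = 3·(5/30) + 3·(4/30) + 4·(4/30) + 4·(4/30) + 7·(1/30) = 11/5.
E[X | Y ≥ 7] = (11/5) / (3/5) = 11/3.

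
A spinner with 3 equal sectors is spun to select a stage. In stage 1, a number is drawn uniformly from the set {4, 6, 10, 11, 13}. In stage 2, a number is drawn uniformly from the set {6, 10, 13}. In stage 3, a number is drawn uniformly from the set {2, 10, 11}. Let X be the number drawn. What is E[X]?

E[X | stage 1] = (4+6+10+11+13)/5 = 44/5.
E[X | stage 2] = (6+10+13)/3 = 29/3.
E[X | stage 3] = (2+10+11)/3 = 23/3.
E[X] = (1/3)·(44/5) + (1/3)·(29/3) + (1/3)·(23/3) = 392/45.

392/45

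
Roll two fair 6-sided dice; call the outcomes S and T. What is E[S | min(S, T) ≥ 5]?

11/2

Outcomes with min(S, T) ≥ 5: (5,5), (5,6), (6,5), (6,6), each with probability 1/36.
E[S | min(S, T) ≥ 5] = (5 + 5 + 6 + 6) / 4 = 11/2.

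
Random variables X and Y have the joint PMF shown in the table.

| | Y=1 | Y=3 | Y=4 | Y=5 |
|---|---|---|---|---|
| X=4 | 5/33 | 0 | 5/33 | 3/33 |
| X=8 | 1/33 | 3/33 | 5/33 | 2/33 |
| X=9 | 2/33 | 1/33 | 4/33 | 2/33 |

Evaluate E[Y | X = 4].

P(X = 4) = 13/33.
Σ Y·P over the event = 1·(5/33) + 4·(5/33) + 5·(3/33) = 40/33.
E[Y | X = 4] = (40/33) / (13/33) = 40/13.

40/13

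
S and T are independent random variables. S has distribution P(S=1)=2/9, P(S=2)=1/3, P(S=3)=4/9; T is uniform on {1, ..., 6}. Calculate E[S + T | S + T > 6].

31/4

P(S + T > 6) = 10/27.
Summing (S+T)·P(x,y) over outcomes with S + T > 6 gives 155/54.
E[S + T | S + T > 6] = (155/54) / (10/27) = 31/4.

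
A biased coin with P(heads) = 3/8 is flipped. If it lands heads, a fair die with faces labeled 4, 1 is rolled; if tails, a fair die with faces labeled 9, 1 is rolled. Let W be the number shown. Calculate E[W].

65/16

E[W | heads] = (4+1)/2 = 5/2.
E[W | tails] = (9+1)/2 = 5.
By the law of total expectation,
E[W] = (3/8)·(5/2) + (5/8)·(5) = 65/16.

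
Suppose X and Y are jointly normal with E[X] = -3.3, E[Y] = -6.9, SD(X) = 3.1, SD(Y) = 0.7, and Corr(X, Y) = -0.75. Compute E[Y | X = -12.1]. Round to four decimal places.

E[Y | X=x] = μ_Y + ρ(σ_Y/σ_X)(x − μ_X) for jointly normal variables.
E[Y | X=-12.1] = -6.9 + (-0.75)·(0.7/3.1)·(-12.1 − (-3.3)) = -6.9 + (-0.16935)·(-8.8) = -5.4097.

-5.4097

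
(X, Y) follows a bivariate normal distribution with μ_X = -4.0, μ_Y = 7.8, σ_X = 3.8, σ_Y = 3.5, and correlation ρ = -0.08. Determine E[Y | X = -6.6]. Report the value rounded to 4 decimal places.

7.9916

E[Y | X=x] = μ_Y + ρ(σ_Y/σ_X)(x − μ_X) for jointly normal variables.
E[Y | X=-6.6] = 7.8 + (-0.08)·(3.5/3.8)·(-6.6 − (-4.0)) = 7.8 + (-0.073684)·(-2.6) = 7.9916.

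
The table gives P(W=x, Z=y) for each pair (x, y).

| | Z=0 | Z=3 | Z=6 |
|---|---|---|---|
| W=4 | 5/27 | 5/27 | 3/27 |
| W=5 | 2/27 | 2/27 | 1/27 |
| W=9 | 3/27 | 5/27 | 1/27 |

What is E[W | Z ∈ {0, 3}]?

6

P(Z ∈ {0, 3}) = 22/27.
Σ W·P over the event = 4·(5/27) + 4·(5/27) + 5·(2/27) + 5·(2/27) + 9·(3/27) + 9·(5/27) = 44/9.
E[W | Z ∈ {0, 3}] = (44/9) / (22/27) = 6.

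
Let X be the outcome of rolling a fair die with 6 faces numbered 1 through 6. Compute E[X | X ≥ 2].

4

Given X ≥ 2, X is equally likely to be any of {2, 3, 4, 5, 6}.
E[X | X ≥ 2] = (2 + 3 + 4 + 5 + 6) / 5 = 4.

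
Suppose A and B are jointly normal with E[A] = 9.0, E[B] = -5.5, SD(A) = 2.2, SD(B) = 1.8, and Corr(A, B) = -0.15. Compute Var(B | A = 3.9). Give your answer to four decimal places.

For a bivariate normal, Var(B | A=x) = σ_B²(1 − ρ²).
Var(B | A=3.9) = (1.8)²·(1 − (-0.15)²) = 3.24·0.9775 = 3.1671.

3.1671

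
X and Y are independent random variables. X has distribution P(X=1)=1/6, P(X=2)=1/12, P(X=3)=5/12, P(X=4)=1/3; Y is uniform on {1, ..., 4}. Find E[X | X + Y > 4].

23/7

P(X + Y > 4) = 35/48.
Summing X·P(x,y) over outcomes with X + Y > 4 gives 115/48.
E[X | X + Y > 4] = (115/48) / (35/48) = 23/7.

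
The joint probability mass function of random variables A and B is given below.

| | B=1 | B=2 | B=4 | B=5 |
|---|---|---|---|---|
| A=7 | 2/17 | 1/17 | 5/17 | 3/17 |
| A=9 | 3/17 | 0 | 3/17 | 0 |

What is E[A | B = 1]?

P(B = 1) = 5/17.
Σ A·P over the event = 7·(2/17) + 9·(3/17) = 41/17.
E[A | B = 1] = (41/17) / (5/17) = 41/5.

41/5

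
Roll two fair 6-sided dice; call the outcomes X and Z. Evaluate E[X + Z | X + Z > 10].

34/3

Outcomes with X + Z > 10: (5,6), (6,5), (6,6), each with probability 1/36.
E[X + Z | X + Z > 10] = (11 + 11 + 12) / 3 = 34/3.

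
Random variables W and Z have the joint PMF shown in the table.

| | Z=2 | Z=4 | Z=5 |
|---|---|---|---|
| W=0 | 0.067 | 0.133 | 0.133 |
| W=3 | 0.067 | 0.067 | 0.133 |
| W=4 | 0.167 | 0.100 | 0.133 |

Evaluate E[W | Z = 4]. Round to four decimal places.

2.0033

P(Z = 4) = 0.300.
Σ W·P over the event = 0·(0.133) + 3·(0.067) + 4·(0.100) = 0.601.
E[W | Z = 4] = (0.601) / (0.300) = 2.0033.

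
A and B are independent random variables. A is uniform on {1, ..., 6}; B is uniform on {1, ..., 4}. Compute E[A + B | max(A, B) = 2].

10/3

Outcomes with max(A, B) = 2: (1,2), (2,1), (2,2), each with probability 1/24.
E[A + B | max(A, B) = 2] = (3 + 3 + 4) / 3 = 10/3.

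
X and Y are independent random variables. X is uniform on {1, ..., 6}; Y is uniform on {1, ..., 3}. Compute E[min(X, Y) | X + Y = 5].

5/3

P(X + Y = 5) = 1/6.
Summing min(X,Y)·P(x,y) over outcomes with X + Y = 5 gives 5/18.
E[min(X, Y) | X + Y = 5] = (5/18) / (1/6) = 5/3.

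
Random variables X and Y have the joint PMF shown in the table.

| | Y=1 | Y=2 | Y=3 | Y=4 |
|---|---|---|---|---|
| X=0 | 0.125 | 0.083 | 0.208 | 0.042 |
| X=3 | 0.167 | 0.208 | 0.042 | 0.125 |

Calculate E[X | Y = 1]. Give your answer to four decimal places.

1.7158

P(Y = 1) = 0.292.
Σ X·P over the event = 0·(0.125) + 3·(0.167) = 0.501.
E[X | Y = 1] = (0.501) / (0.292) = 1.7158.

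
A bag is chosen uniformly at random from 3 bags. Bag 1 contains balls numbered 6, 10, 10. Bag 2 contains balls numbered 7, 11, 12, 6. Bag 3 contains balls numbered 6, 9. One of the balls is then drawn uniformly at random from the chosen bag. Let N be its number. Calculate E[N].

151/18

E[N | bag 1] = (6+10+10)/3 = 26/3.
E[N | bag 2] = (7+11+12+6)/4 = 9.
E[N | bag 3] = (6+9)/2 = 15/2.
E[N] = (1/3)·(26/3) + (1/3)·(9) + (1/3)·(15/2) = 151/18.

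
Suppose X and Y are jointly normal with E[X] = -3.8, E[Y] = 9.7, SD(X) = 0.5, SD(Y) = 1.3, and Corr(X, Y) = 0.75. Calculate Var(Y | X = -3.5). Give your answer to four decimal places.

0.7394

For a bivariate normal, Var(Y | X=x) = σ_Y²(1 − ρ²).
Var(Y | X=-3.5) = (1.3)²·(1 − (0.75)²) = 1.69·0.4375 = 0.7394.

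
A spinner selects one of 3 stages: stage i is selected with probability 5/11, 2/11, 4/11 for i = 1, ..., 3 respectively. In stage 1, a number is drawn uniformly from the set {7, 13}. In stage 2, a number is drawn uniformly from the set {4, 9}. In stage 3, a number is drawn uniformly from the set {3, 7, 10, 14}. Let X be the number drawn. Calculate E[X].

E[X | stage 1] = (7+13)/2 = 10.
E[X | stage 2] = (4+9)/2 = 13/2.
E[X | stage 3] = (3+7+10+14)/4 = 17/2.
By the law of total expectation,
E[X] = (5/11)·(10) + (2/11)·(13/2) + (4/11)·(17/2) = 97/11.

97/11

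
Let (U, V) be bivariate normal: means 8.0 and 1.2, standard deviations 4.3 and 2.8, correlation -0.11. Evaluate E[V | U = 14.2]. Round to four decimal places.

The regression of V on U has slope ρ·σ_V/σ_U and passes through (μ_U, μ_V).
E[V | U=14.2] = 1.2 + (-0.11)·(2.8/4.3)·(14.2 − (8.0)) = 1.2 + (-0.071628)·(6.2) = 0.7559.

0.7559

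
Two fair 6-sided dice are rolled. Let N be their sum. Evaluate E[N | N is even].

7

P(N is even) = 1/2.
Σ over the event: 2·1/36 + 4·1/12 + 6·5/36 + 8·5/36 + 10·1/12 + 12·1/36 = 7/2.
E[N | N is even] = (7/2) / (1/2) = 7.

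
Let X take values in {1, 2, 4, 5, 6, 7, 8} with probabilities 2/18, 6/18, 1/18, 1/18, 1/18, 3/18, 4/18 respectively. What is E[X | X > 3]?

34/5

P(X > 3) = 5/9.
Σ over the event: 4·1/18 + 5·1/18 + 6·1/18 + 7·1/6 + 8·2/9 = 34/9.
E[X | X > 3] = (34/9) / (5/9) = 34/5.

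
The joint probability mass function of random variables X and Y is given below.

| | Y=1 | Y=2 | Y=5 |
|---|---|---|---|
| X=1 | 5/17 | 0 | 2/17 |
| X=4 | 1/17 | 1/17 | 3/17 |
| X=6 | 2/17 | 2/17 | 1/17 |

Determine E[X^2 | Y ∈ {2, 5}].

58/3

P(Y ∈ {2, 5}) = 9/17.
Σ X^2·P over the event = 1·(2/17) + 16·(1/17) + 16·(3/17) + 36·(2/17) + 36·(1/17) = 174/17.
E[X^2 | Y ∈ {2, 5}] = (174/17) / (9/17) = 58/3.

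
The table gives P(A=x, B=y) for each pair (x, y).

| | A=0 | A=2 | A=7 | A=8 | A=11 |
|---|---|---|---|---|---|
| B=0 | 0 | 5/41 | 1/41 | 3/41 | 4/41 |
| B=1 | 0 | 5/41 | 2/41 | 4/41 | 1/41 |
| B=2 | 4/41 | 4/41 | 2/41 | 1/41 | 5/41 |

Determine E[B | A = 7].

P(A = 7) = 5/41.
Σ B·P over the event = 0·(1/41) + 1·(2/41) + 2·(2/41) = 6/41.
E[B | A = 7] = (6/41) / (5/41) = 6/5.

6/5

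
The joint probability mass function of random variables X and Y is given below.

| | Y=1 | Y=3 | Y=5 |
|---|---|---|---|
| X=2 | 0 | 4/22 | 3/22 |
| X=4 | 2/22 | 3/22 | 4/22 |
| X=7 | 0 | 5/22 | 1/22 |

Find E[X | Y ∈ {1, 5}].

37/10

P(Y ∈ {1, 5}) = 5/11.
Σ X·P over the event = 2·(3/22) + 4·(2/22) + 4·(4/22) + 7·(1/22) = 37/22.
E[X | Y ∈ {1, 5}] = (37/22) / (5/11) = 37/10.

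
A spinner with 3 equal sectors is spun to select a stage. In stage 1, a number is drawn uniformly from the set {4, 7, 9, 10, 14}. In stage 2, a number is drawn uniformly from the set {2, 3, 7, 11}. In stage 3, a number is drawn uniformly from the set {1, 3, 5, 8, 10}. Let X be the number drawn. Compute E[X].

E[X | stage 1] = (4+7+9+10+14)/5 = 44/5.
E[X | stage 2] = (2+3+7+11)/4 = 23/4.
E[X | stage 3] = (1+3+5+8+10)/5 = 27/5.
E[X] = (1/3)·(44/5) + (1/3)·(23/4) + (1/3)·(27/5) = 133/20.

133/20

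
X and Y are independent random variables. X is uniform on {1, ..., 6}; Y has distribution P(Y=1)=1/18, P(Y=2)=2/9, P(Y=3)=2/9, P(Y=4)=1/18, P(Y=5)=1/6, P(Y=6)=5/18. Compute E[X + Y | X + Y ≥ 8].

P(X + Y ≥ 8) = 13/27.
Summing (X+Y)·P(x,y) over outcomes with X + Y ≥ 8 gives 491/108.
E[X + Y | X + Y ≥ 8] = (491/108) / (13/27) = 491/52.

491/52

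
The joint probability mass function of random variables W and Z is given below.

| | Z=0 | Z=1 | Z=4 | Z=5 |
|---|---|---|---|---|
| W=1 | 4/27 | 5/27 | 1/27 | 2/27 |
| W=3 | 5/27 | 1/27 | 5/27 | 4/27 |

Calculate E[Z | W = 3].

P(W = 3) = 5/9.
Σ Z·P over the event = 0·(5/27) + 1·(1/27) + 4·(5/27) + 5·(4/27) = 41/27.
E[Z | W = 3] = (41/27) / (5/9) = 41/15.

41/15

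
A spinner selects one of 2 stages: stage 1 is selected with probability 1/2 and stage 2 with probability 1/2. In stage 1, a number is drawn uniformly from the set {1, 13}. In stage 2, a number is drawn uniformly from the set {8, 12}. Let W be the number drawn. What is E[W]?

17/2

E[W | stage 1] = (1+13)/2 = 7.
E[W | stage 2] = (8+12)/2 = 10.
E[W] = (1/2)·(7) + (1/2)·(10) = 17/2.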